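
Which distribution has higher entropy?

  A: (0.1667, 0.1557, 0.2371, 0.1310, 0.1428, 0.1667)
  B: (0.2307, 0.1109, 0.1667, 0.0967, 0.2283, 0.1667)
A

Both distributions are close to uniform, making this a harder comparison.

H(A) = 2.5569 bits
H(B) = 2.5142 bits

The distribution closer to uniform has higher entropy.
Answer: A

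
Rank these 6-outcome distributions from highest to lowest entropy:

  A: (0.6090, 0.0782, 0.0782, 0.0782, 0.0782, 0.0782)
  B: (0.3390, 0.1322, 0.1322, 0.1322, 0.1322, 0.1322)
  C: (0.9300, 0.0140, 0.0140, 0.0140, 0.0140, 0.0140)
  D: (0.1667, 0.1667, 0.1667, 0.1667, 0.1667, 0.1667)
D > B > A > C

Key insight: Entropy is maximized by uniform distributions and minimized by concentrated distributions.

Entropies:
  H(A) = 1.8733 bits
  H(B) = 2.4587 bits
  H(C) = 0.5285 bits
  H(D) = 2.5850 bits

Ranking: D > B > A > C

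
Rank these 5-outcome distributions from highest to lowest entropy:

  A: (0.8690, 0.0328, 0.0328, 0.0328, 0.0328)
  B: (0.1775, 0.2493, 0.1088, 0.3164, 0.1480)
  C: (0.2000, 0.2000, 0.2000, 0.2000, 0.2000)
C > B > A

Key insight: Entropy is maximized by uniform distributions and minimized by concentrated distributions.

- Uniform distributions have maximum entropy log₂(5) = 2.3219 bits
- The more "peaked" or concentrated a distribution, the lower its entropy

Entropies:
  H(A) = 0.8222 bits
  H(B) = 2.2237 bits
  H(C) = 2.3219 bits

Ranking: C > B > A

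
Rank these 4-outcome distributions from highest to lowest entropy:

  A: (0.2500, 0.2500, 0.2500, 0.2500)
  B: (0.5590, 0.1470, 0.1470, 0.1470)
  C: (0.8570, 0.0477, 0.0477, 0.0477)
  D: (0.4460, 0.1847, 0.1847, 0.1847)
A > D > B > C

Key insight: Entropy is maximized by uniform distributions and minimized by concentrated distributions.

Entropies:
  H(A) = 2.0000 bits
  H(B) = 1.6889 bits
  H(C) = 0.8187 bits
  H(D) = 1.8696 bits

Ranking: A > D > B > C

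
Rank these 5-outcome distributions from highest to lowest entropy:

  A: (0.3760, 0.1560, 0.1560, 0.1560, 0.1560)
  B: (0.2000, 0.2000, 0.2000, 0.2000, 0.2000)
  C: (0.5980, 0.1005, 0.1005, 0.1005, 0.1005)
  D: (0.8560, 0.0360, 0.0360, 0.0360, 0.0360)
B > A > C > D

Key insight: Entropy is maximized by uniform distributions and minimized by concentrated distributions.

Entropies:
  H(A) = 2.2032 bits
  H(B) = 2.3219 bits
  H(C) = 1.7761 bits
  H(D) = 0.8826 bits

Ranking: B > A > C > D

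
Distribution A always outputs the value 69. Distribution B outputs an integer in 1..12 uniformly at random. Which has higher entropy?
B

A is deterministic, so H(A) = 0. B is uniform over 12 outcomes, so H(B) = log₂(12) = 3.585 bits. Any distribution with genuine randomness has higher entropy than a deterministic one.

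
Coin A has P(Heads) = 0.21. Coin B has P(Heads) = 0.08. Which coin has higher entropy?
A

For binary distributions, entropy is maximized at p=0.5 and decreases as p moves toward 0 or 1.

H(A) = H(0.21) = 0.7415 bits
H(B) = H(0.08) = 0.4022 bits

Distribution A (p=0.21) is closer to uniform (p=0.5), so it has higher entropy.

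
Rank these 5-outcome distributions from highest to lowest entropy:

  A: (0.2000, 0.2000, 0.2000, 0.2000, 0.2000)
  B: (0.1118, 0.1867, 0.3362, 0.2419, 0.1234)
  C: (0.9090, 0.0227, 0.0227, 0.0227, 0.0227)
A > B > C

Key insight: Entropy is maximized by uniform distributions and minimized by concentrated distributions.

- Uniform distributions have maximum entropy log₂(5) = 2.3219 bits
- The more "peaked" or concentrated a distribution, the lower its entropy

Entropies:
  H(A) = 2.3219 bits
  H(B) = 2.2019 bits
  H(C) = 0.6218 bits

Ranking: A > B > C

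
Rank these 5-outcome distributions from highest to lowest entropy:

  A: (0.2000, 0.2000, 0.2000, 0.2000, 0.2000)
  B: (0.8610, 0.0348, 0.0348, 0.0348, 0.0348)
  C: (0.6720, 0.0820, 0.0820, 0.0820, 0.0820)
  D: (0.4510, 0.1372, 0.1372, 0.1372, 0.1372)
A > D > C > B

Key insight: Entropy is maximized by uniform distributions and minimized by concentrated distributions.

Entropies:
  H(A) = 2.3219 bits
  H(B) = 0.8596 bits
  H(C) = 1.5689 bits
  H(D) = 2.0911 bits

Ranking: A > D > C > B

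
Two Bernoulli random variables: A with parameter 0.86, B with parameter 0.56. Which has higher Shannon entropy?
B

For binary distributions, entropy is maximized at p=0.5 and decreases as p moves toward 0 or 1.

H(A) = H(0.86) = 0.5842 bits
H(B) = H(0.56) = 0.9896 bits

Distribution B (p=0.56) is closer to uniform (p=0.5), so it has higher entropy.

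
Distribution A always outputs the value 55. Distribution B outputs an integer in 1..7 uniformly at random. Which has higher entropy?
B

A is deterministic, so H(A) = 0. B is uniform over 7 outcomes, so H(B) = log₂(7) = 2.807 bits. Any distribution with genuine randomness has higher entropy than a deterministic one.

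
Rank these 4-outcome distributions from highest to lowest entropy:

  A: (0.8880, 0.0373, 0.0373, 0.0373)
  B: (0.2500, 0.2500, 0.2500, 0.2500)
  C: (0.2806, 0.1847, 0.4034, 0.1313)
B > C > A

Key insight: Entropy is maximized by uniform distributions and minimized by concentrated distributions.

- Uniform distributions have maximum entropy log₂(4) = 2.0000 bits
- The more "peaked" or concentrated a distribution, the lower its entropy

Entropies:
  H(A) = 0.6834 bits
  H(B) = 2.0000 bits
  H(C) = 1.8775 bits

Ranking: B > C > A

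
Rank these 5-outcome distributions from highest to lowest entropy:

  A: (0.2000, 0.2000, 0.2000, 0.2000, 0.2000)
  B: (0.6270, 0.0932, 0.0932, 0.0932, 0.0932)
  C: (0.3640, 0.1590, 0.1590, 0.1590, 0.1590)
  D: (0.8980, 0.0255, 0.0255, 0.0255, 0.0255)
A > C > B > D

Key insight: Entropy is maximized by uniform distributions and minimized by concentrated distributions.

Entropies:
  H(A) = 2.3219 bits
  H(B) = 1.6989 bits
  H(C) = 2.2180 bits
  H(D) = 0.6793 bits

Ranking: A > C > B > D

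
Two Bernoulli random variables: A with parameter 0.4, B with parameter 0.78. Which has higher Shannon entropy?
A

For binary distributions, entropy is maximized at p=0.5 and decreases as p moves toward 0 or 1.

H(A) = H(0.4) = 0.9710 bits
H(B) = H(0.78) = 0.7602 bits

Distribution A (p=0.4) is closer to uniform (p=0.5), so it has higher entropy.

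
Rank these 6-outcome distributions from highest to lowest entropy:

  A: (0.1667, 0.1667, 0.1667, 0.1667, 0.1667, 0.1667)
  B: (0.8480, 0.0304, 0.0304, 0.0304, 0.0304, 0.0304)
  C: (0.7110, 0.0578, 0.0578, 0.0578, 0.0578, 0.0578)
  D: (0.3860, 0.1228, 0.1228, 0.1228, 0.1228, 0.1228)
A > D > C > B

Key insight: Entropy is maximized by uniform distributions and minimized by concentrated distributions.

Entropies:
  H(A) = 2.5850 bits
  H(B) = 0.9678 bits
  H(C) = 1.5385 bits
  H(D) = 2.3878 bits

Ranking: A > D > C > B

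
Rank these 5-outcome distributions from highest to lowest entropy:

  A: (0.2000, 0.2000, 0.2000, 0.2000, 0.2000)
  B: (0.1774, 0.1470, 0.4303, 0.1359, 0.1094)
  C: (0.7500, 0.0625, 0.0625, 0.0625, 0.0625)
A > B > C

Key insight: Entropy is maximized by uniform distributions and minimized by concentrated distributions.

- Uniform distributions have maximum entropy log₂(5) = 2.3219 bits
- The more "peaked" or concentrated a distribution, the lower its entropy

Entropies:
  H(A) = 2.3219 bits
  H(B) = 2.1132 bits
  H(C) = 1.3113 bits

Ranking: A > B > C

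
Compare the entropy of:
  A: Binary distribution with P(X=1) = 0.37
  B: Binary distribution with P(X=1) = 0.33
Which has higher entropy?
A

For binary distributions, entropy is maximized at p=0.5 and decreases as p moves toward 0 or 1.

H(A) = H(0.37) = 0.9507 bits
H(B) = H(0.33) = 0.9149 bits

Distribution A (p=0.37) is closer to uniform (p=0.5), so it has higher entropy.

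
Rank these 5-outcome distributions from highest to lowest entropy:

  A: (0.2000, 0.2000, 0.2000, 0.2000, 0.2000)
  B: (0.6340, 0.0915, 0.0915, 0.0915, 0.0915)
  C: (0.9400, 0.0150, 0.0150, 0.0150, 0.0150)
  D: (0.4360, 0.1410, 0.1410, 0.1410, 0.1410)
A > D > B > C

Key insight: Entropy is maximized by uniform distributions and minimized by concentrated distributions.

Entropies:
  H(A) = 2.3219 bits
  H(B) = 1.6796 bits
  H(C) = 0.4474 bits
  H(D) = 2.1161 bits

Ranking: A > D > B > C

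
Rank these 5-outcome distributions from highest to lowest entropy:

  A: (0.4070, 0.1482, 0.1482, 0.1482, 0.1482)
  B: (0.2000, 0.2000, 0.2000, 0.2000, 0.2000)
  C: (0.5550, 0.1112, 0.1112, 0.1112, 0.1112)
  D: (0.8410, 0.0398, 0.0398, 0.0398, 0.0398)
B > A > C > D

Key insight: Entropy is maximized by uniform distributions and minimized by concentrated distributions.

Entropies:
  H(A) = 2.1609 bits
  H(B) = 2.3219 bits
  H(C) = 1.8813 bits
  H(D) = 0.9499 bits

Ranking: B > A > C > D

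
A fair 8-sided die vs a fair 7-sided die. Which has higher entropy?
8-sided die

Both are uniform distributions; for uniform over n outcomes, H = log₂(n). H(8-sided) = log₂(8) = 3.000 bits and H(7-sided) = log₂(7) = 2.807 bits. More outcomes in a uniform distribution means higher entropy.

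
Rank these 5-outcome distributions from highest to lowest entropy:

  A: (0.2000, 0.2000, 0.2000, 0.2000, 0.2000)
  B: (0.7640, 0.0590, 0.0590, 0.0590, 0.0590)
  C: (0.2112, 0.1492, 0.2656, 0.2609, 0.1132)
A > C > B

Key insight: Entropy is maximized by uniform distributions and minimized by concentrated distributions.

- Uniform distributions have maximum entropy log₂(5) = 2.3219 bits
- The more "peaked" or concentrated a distribution, the lower its entropy

Entropies:
  H(A) = 2.3219 bits
  H(B) = 1.2603 bits
  H(C) = 2.2527 bits

Ranking: A > C > B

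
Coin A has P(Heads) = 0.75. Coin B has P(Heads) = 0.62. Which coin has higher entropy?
B

For binary distributions, entropy is maximized at p=0.5 and decreases as p moves toward 0 or 1.

H(A) = H(0.75) = 0.8113 bits
H(B) = H(0.62) = 0.9580 bits

Distribution B (p=0.62) is closer to uniform (p=0.5), so it has higher entropy.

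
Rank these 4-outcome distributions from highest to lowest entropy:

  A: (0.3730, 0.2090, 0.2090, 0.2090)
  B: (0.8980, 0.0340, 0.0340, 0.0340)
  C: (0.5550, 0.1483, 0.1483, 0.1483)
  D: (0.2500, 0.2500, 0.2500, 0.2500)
D > A > C > B

Key insight: Entropy is maximized by uniform distributions and minimized by concentrated distributions.

Entropies:
  H(A) = 1.9467 bits
  H(B) = 0.6370 bits
  H(C) = 1.6966 bits
  H(D) = 2.0000 bits

Ranking: D > A > C > B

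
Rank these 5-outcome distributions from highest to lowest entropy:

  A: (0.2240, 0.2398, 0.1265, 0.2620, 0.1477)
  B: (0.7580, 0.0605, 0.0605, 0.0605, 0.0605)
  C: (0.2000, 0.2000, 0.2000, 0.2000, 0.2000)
C > A > B

Key insight: Entropy is maximized by uniform distributions and minimized by concentrated distributions.

- Uniform distributions have maximum entropy log₂(5) = 2.3219 bits
- The more "peaked" or concentrated a distribution, the lower its entropy

Entropies:
  H(A) = 2.2687 bits
  H(B) = 1.2824 bits
  H(C) = 2.3219 bits

Ranking: C > A > B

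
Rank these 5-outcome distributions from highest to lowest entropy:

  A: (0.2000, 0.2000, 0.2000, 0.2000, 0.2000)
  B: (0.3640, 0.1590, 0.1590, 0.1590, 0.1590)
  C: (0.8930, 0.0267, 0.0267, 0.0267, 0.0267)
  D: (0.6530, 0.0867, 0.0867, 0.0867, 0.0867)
A > B > D > C

Key insight: Entropy is maximized by uniform distributions and minimized by concentrated distributions.

Entropies:
  H(A) = 2.3219 bits
  H(B) = 2.2180 bits
  H(C) = 0.7048 bits
  H(D) = 1.6254 bits

Ranking: A > B > D > C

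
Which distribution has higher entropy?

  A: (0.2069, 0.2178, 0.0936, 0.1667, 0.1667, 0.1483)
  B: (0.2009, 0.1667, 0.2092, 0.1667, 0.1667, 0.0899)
B

Both distributions are close to uniform, making this a harder comparison.

H(A) = 2.5392 bits
H(B) = 2.5423 bits

The distribution closer to uniform has higher entropy.
Answer: B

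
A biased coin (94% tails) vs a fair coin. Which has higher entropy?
Fair coin

The fair coin is uniform (p=0.5), maximizing binary entropy at 1 bit. The biased coin has H(0.94) ≈ 0.327 bits — its outcome is more predictable, so its entropy is lower.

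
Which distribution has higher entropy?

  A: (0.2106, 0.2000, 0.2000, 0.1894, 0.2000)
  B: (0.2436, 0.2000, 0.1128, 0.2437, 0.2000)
A

Both distributions are close to uniform, making this a harder comparison.

H(A) = 2.3211 bits
H(B) = 2.2765 bits

The distribution closer to uniform has higher entropy.
Answer: A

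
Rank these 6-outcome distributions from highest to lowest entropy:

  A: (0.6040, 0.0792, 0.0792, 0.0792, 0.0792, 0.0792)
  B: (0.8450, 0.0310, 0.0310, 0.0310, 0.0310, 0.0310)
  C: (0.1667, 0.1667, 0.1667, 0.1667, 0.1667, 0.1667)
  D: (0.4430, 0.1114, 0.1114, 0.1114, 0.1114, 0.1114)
C > D > A > B

Key insight: Entropy is maximized by uniform distributions and minimized by concentrated distributions.

Entropies:
  H(A) = 1.8880 bits
  H(B) = 0.9821 bits
  H(C) = 2.5850 bits
  H(D) = 2.2839 bits

Ranking: C > D > A > B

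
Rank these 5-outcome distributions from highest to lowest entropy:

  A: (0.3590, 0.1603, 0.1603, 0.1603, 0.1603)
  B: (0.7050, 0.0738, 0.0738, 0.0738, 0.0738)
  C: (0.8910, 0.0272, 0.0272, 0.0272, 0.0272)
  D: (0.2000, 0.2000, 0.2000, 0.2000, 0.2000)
D > A > B > C

Key insight: Entropy is maximized by uniform distributions and minimized by concentrated distributions.

Entropies:
  H(A) = 2.2238 bits
  H(B) = 1.4651 bits
  H(C) = 0.7149 bits
  H(D) = 2.3219 bits

Ranking: D > A > B > C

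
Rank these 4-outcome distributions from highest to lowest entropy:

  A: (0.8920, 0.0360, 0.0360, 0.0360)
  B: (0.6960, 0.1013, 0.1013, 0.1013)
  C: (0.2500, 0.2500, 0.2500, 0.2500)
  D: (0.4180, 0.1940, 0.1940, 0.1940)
C > D > B > A

Key insight: Entropy is maximized by uniform distributions and minimized by concentrated distributions.

Entropies:
  H(A) = 0.6650 bits
  H(B) = 1.3680 bits
  H(C) = 2.0000 bits
  H(D) = 1.9030 bits

Ranking: C > D > B > A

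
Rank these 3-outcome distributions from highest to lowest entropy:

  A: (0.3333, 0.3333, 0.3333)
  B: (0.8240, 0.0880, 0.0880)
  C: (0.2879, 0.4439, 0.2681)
A > C > B

Key insight: Entropy is maximized by uniform distributions and minimized by concentrated distributions.

- Uniform distributions have maximum entropy log₂(3) = 1.5850 bits
- The more "peaked" or concentrated a distribution, the lower its entropy

Entropies:
  H(A) = 1.5850 bits
  H(B) = 0.8472 bits
  H(C) = 1.5465 bits

Ranking: A > C > B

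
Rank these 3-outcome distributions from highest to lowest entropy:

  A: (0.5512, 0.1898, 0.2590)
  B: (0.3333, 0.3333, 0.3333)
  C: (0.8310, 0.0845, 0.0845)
B > A > C

Key insight: Entropy is maximized by uniform distributions and minimized by concentrated distributions.

- Uniform distributions have maximum entropy log₂(3) = 1.5850 bits
- The more "peaked" or concentrated a distribution, the lower its entropy

Entropies:
  H(A) = 1.4335 bits
  H(B) = 1.5850 bits
  H(C) = 0.8244 bits

Ranking: B > A > C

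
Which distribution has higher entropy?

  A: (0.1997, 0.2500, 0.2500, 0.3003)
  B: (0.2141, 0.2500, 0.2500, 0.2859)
B

Both distributions are close to uniform, making this a harder comparison.

H(A) = 1.9853 bits
H(B) = 1.9925 bits

The distribution closer to uniform has higher entropy.
Answer: B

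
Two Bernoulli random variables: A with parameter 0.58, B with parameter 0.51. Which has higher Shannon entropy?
B

For binary distributions, entropy is maximized at p=0.5 and decreases as p moves toward 0 or 1.

H(A) = H(0.58) = 0.9815 bits
H(B) = H(0.51) = 0.9997 bits

Distribution B (p=0.51) is closer to uniform (p=0.5), so it has higher entropy.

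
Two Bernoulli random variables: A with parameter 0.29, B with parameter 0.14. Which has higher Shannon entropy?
A

For binary distributions, entropy is maximized at p=0.5 and decreases as p moves toward 0 or 1.

H(A) = H(0.29) = 0.8687 bits
H(B) = H(0.14) = 0.5842 bits

Distribution A (p=0.29) is closer to uniform (p=0.5), so it has higher entropy.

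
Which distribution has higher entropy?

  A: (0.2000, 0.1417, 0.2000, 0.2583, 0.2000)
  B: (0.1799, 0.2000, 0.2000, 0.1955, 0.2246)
B

Both distributions are close to uniform, making this a harder comparison.

H(A) = 2.2970 bits
H(B) = 2.3183 bits

The distribution closer to uniform has higher entropy.
Answer: B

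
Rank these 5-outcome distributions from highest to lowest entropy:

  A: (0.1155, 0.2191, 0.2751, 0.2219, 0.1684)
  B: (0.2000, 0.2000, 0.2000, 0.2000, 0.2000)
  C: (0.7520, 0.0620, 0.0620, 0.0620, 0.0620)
B > A > C

Key insight: Entropy is maximized by uniform distributions and minimized by concentrated distributions.

- Uniform distributions have maximum entropy log₂(5) = 2.3219 bits
- The more "peaked" or concentrated a distribution, the lower its entropy

Entropies:
  H(A) = 2.2666 bits
  H(B) = 2.3219 bits
  H(C) = 1.3041 bits

Ranking: B > A > C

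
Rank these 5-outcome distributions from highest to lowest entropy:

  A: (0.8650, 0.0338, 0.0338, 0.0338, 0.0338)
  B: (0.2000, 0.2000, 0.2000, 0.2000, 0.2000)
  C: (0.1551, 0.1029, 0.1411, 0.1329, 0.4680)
B > C > A

Key insight: Entropy is maximized by uniform distributions and minimized by concentrated distributions.

- Uniform distributions have maximum entropy log₂(5) = 2.3219 bits
- The more "peaked" or concentrated a distribution, the lower its entropy

Entropies:
  H(A) = 0.8410 bits
  H(B) = 2.3219 bits
  H(C) = 2.0529 bits

Ranking: B > C > A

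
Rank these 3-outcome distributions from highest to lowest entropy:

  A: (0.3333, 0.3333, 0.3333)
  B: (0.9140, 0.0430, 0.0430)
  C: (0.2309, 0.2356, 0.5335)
A > C > B

Key insight: Entropy is maximized by uniform distributions and minimized by concentrated distributions.

- Uniform distributions have maximum entropy log₂(3) = 1.5850 bits
- The more "peaked" or concentrated a distribution, the lower its entropy

Entropies:
  H(A) = 1.5850 bits
  H(B) = 0.5090 bits
  H(C) = 1.4633 bits

Ranking: A > C > B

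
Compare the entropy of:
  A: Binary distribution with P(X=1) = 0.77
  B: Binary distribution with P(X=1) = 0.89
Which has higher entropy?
A

For binary distributions, entropy is maximized at p=0.5 and decreases as p moves toward 0 or 1.

H(A) = H(0.77) = 0.7780 bits
H(B) = H(0.89) = 0.4999 bits

Distribution A (p=0.77) is closer to uniform (p=0.5), so it has higher entropy.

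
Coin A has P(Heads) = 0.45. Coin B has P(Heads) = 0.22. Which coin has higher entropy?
A

For binary distributions, entropy is maximized at p=0.5 and decreases as p moves toward 0 or 1.

H(A) = H(0.45) = 0.9928 bits
H(B) = H(0.22) = 0.7602 bits

Distribution A (p=0.45) is closer to uniform (p=0.5), so it has higher entropy.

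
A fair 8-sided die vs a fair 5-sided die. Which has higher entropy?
8-sided die

Both are uniform distributions; for uniform over n outcomes, H = log₂(n). H(8-sided) = log₂(8) = 3.000 bits and H(5-sided) = log₂(5) = 2.322 bits. More outcomes in a uniform distribution means higher entropy.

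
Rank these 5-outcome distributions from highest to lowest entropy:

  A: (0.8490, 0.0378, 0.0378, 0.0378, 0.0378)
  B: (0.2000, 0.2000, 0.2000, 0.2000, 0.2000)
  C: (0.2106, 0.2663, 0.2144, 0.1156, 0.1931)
B > C > A

Key insight: Entropy is maximized by uniform distributions and minimized by concentrated distributions.

- Uniform distributions have maximum entropy log₂(5) = 2.3219 bits
- The more "peaked" or concentrated a distribution, the lower its entropy

Entropies:
  H(A) = 0.9143 bits
  H(B) = 2.3219 bits
  H(C) = 2.2759 bits

Ranking: B > C > A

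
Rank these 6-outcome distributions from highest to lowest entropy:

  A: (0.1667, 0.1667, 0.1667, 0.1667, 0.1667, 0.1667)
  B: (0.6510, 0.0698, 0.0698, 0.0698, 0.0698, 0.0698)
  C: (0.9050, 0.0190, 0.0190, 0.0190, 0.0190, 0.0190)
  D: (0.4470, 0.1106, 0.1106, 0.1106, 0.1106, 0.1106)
A > D > B > C

Key insight: Entropy is maximized by uniform distributions and minimized by concentrated distributions.

Entropies:
  H(A) = 2.5850 bits
  H(B) = 1.7435 bits
  H(C) = 0.6735 bits
  H(D) = 2.2759 bits

Ranking: A > D > B > C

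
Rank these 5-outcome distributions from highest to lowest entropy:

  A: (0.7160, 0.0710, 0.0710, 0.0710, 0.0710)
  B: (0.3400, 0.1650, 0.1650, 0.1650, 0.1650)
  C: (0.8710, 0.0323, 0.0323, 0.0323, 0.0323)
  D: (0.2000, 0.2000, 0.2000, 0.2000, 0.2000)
D > B > A > C

Key insight: Entropy is maximized by uniform distributions and minimized by concentrated distributions.

Entropies:
  H(A) = 1.4288 bits
  H(B) = 2.2448 bits
  H(C) = 0.8127 bits
  H(D) = 2.3219 bits

Ranking: D > B > A > C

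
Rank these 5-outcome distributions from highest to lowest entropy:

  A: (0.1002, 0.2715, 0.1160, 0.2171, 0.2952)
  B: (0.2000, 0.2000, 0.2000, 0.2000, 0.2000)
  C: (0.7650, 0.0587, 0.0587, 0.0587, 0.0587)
B > A > C

Key insight: Entropy is maximized by uniform distributions and minimized by concentrated distributions.

- Uniform distributions have maximum entropy log₂(5) = 2.3219 bits
- The more "peaked" or concentrated a distribution, the lower its entropy

Entropies:
  H(A) = 2.2018 bits
  H(B) = 2.3219 bits
  H(C) = 1.2566 bits

Ranking: B > A > C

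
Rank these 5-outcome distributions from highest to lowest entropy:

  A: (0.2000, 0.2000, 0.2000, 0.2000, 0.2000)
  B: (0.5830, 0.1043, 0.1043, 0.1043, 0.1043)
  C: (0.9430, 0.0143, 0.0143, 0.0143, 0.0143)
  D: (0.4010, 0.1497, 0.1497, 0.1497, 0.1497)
A > D > B > C

Key insight: Entropy is maximized by uniform distributions and minimized by concentrated distributions.

Entropies:
  H(A) = 2.3219 bits
  H(B) = 1.8140 bits
  H(C) = 0.4294 bits
  H(D) = 2.1695 bits

Ranking: A > D > B > C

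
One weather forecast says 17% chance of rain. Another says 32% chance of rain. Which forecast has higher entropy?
32% forecast

Treat each forecast as a Bernoulli distribution. Binary entropy is maximized at p=0.5 and falls off symmetrically toward 0 or 1. The 32% forecast is closer to 50%, so it is more uncertain. H(17%) ≈ 0.658 bits, H(32%) ≈ 0.904 bits.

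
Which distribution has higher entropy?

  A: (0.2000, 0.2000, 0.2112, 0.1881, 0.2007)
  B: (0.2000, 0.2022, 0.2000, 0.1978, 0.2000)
B

Both distributions are close to uniform, making this a harder comparison.

H(A) = 2.3210 bits
H(B) = 2.3219 bits

The distribution closer to uniform has higher entropy.
Answer: B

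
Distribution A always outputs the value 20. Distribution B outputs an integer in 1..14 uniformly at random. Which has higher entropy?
B

A is deterministic, so H(A) = 0. B is uniform over 14 outcomes, so H(B) = log₂(14) = 3.807 bits. Any distribution with genuine randomness has higher entropy than a deterministic one.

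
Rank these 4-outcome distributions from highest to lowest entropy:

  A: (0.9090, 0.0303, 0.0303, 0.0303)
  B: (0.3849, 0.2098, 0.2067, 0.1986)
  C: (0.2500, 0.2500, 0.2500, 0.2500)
C > B > A

Key insight: Entropy is maximized by uniform distributions and minimized by concentrated distributions.

- Uniform distributions have maximum entropy log₂(4) = 2.0000 bits
- The more "peaked" or concentrated a distribution, the lower its entropy

Entropies:
  H(A) = 0.5840 bits
  H(B) = 1.9361 bits
  H(C) = 2.0000 bits

Ranking: C > B > A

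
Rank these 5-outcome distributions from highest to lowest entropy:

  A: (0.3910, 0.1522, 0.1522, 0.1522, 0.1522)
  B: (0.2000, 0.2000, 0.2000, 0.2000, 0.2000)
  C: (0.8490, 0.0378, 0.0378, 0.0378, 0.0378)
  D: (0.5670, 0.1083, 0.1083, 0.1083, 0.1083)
B > A > D > C

Key insight: Entropy is maximized by uniform distributions and minimized by concentrated distributions.

Entropies:
  H(A) = 2.1834 bits
  H(B) = 2.3219 bits
  H(C) = 0.9143 bits
  H(D) = 1.8530 bits

Ranking: B > A > D > C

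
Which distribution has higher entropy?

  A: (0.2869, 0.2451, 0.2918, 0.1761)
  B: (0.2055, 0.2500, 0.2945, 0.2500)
B

Both distributions are close to uniform, making this a harder comparison.

H(A) = 1.9738 bits
H(B) = 1.9885 bits

The distribution closer to uniform has higher entropy.
Answer: B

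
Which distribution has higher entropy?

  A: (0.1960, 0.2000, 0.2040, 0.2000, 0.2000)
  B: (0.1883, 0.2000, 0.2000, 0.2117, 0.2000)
A

Both distributions are close to uniform, making this a harder comparison.

H(A) = 2.3218 bits
H(B) = 2.3209 bits

The distribution closer to uniform has higher entropy.
Answer: A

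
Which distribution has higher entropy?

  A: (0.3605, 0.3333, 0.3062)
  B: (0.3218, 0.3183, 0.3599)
B

Both distributions are close to uniform, making this a harder comparison.

H(A) = 1.5818 bits
H(B) = 1.5827 bits

The distribution closer to uniform has higher entropy.
Answer: B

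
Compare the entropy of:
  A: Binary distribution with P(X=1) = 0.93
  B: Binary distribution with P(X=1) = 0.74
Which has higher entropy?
B

For binary distributions, entropy is maximized at p=0.5 and decreases as p moves toward 0 or 1.

H(A) = H(0.93) = 0.3659 bits
H(B) = H(0.74) = 0.8267 bits

Distribution B (p=0.74) is closer to uniform (p=0.5), so it has higher entropy.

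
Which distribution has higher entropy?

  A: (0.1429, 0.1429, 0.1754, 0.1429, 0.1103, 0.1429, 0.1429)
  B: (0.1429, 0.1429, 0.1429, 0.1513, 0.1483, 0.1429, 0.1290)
B

Both distributions are close to uniform, making this a harder comparison.

H(A) = 2.7966 bits
H(B) = 2.8058 bits

The distribution closer to uniform has higher entropy.
Answer: B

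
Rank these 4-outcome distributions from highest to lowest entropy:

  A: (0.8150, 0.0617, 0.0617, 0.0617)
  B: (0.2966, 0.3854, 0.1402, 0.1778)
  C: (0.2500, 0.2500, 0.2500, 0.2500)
C > B > A

Key insight: Entropy is maximized by uniform distributions and minimized by concentrated distributions.

- Uniform distributions have maximum entropy log₂(4) = 2.0000 bits
- The more "peaked" or concentrated a distribution, the lower its entropy

Entropies:
  H(A) = 0.9841 bits
  H(B) = 1.8906 bits
  H(C) = 2.0000 bits

Ranking: C > B > A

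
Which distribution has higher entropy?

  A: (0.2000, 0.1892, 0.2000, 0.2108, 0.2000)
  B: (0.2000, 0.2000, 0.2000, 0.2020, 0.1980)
B

Both distributions are close to uniform, making this a harder comparison.

H(A) = 2.3211 bits
H(B) = 2.3219 bits

The distribution closer to uniform has higher entropy.
Answer: B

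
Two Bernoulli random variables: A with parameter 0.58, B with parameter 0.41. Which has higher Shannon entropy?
A

For binary distributions, entropy is maximized at p=0.5 and decreases as p moves toward 0 or 1.

H(A) = H(0.58) = 0.9815 bits
H(B) = H(0.41) = 0.9765 bits

Distribution A (p=0.58) is closer to uniform (p=0.5), so it has higher entropy.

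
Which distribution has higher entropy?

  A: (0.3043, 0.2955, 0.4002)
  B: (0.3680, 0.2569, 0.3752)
A

Both distributions are close to uniform, making this a harder comparison.

H(A) = 1.5708 bits
H(B) = 1.5651 bits

The distribution closer to uniform has higher entropy.
Answer: A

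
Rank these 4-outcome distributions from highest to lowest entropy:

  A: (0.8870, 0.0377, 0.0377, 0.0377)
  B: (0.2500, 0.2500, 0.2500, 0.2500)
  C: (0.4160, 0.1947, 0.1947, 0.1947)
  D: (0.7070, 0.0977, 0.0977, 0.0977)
B > C > D > A

Key insight: Entropy is maximized by uniform distributions and minimized by concentrated distributions.

Entropies:
  H(A) = 0.6880 bits
  H(B) = 2.0000 bits
  H(C) = 1.9052 bits
  H(D) = 1.3370 bits

Ranking: B > C > D > A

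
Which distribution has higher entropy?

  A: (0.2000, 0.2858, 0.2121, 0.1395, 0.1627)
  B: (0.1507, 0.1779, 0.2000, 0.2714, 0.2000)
B

Both distributions are close to uniform, making this a harder comparison.

H(A) = 2.2778 bits
H(B) = 2.2940 bits

The distribution closer to uniform has higher entropy.
Answer: B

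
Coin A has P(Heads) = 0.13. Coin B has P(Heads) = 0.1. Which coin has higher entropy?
A

For binary distributions, entropy is maximized at p=0.5 and decreases as p moves toward 0 or 1.

H(A) = H(0.13) = 0.5574 bits
H(B) = H(0.1) = 0.4690 bits

Distribution A (p=0.13) is closer to uniform (p=0.5), so it has higher entropy.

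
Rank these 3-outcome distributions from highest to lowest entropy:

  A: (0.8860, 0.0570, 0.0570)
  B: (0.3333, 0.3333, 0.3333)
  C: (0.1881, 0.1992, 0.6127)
B > C > A

Key insight: Entropy is maximized by uniform distributions and minimized by concentrated distributions.

- Uniform distributions have maximum entropy log₂(3) = 1.5850 bits
- The more "peaked" or concentrated a distribution, the lower its entropy

Entropies:
  H(A) = 0.6259 bits
  H(B) = 1.5850 bits
  H(C) = 1.3501 bits

Ranking: B > C > A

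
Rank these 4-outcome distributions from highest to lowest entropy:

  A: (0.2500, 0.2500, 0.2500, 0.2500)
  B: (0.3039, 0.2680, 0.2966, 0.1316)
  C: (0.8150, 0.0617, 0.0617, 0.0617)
A > B > C

Key insight: Entropy is maximized by uniform distributions and minimized by concentrated distributions.

- Uniform distributions have maximum entropy log₂(4) = 2.0000 bits
- The more "peaked" or concentrated a distribution, the lower its entropy

Entropies:
  H(A) = 2.0000 bits
  H(B) = 1.9363 bits
  H(C) = 0.9841 bits

Ranking: A > B > C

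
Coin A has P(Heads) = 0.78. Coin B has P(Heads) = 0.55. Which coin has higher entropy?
B

For binary distributions, entropy is maximized at p=0.5 and decreases as p moves toward 0 or 1.

H(A) = H(0.78) = 0.7602 bits
H(B) = H(0.55) = 0.9928 bits

Distribution B (p=0.55) is closer to uniform (p=0.5), so it has higher entropy.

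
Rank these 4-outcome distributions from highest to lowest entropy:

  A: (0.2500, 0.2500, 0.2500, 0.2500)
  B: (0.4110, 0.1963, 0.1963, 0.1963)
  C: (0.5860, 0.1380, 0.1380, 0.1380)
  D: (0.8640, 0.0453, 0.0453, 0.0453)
A > B > C > D

Key insight: Entropy is maximized by uniform distributions and minimized by concentrated distributions.

Entropies:
  H(A) = 2.0000 bits
  H(B) = 1.9106 bits
  H(C) = 1.6347 bits
  H(D) = 0.7892 bits

Ranking: A > B > C > D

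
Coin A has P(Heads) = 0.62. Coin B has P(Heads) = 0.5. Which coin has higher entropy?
B

For binary distributions, entropy is maximized at p=0.5 and decreases as p moves toward 0 or 1.

H(A) = H(0.62) = 0.9580 bits
H(B) = H(0.5) = 1.0000 bits

Distribution B (p=0.5) is closer to uniform (p=0.5), so it has higher entropy.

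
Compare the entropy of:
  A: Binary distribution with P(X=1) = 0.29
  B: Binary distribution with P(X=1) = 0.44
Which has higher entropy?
B

For binary distributions, entropy is maximized at p=0.5 and decreases as p moves toward 0 or 1.

H(A) = H(0.29) = 0.8687 bits
H(B) = H(0.44) = 0.9896 bits

Distribution B (p=0.44) is closer to uniform (p=0.5), so it has higher entropy.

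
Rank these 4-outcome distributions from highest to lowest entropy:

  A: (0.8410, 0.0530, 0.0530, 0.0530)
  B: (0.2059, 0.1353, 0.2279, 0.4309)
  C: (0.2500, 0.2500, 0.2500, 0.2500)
C > B > A

Key insight: Entropy is maximized by uniform distributions and minimized by concentrated distributions.

- Uniform distributions have maximum entropy log₂(4) = 2.0000 bits
- The more "peaked" or concentrated a distribution, the lower its entropy

Entropies:
  H(A) = 0.8839 bits
  H(B) = 1.8695 bits
  H(C) = 2.0000 bits

Ranking: C > B > A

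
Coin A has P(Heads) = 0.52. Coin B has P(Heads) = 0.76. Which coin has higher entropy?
A

For binary distributions, entropy is maximized at p=0.5 and decreases as p moves toward 0 or 1.

H(A) = H(0.52) = 0.9988 bits
H(B) = H(0.76) = 0.7950 bits

Distribution A (p=0.52) is closer to uniform (p=0.5), so it has higher entropy.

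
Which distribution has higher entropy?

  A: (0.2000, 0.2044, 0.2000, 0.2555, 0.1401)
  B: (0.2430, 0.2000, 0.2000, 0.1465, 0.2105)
B

Both distributions are close to uniform, making this a harder comparison.

H(A) = 2.2971 bits
H(B) = 2.3039 bits

The distribution closer to uniform has higher entropy.
Answer: B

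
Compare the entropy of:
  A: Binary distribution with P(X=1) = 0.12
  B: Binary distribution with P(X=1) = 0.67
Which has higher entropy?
B

For binary distributions, entropy is maximized at p=0.5 and decreases as p moves toward 0 or 1.

H(A) = H(0.12) = 0.5294 bits
H(B) = H(0.67) = 0.9149 bits

Distribution B (p=0.67) is closer to uniform (p=0.5), so it has higher entropy.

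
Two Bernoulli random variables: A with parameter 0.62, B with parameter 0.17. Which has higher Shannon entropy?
A

For binary distributions, entropy is maximized at p=0.5 and decreases as p moves toward 0 or 1.

H(A) = H(0.62) = 0.9580 bits
H(B) = H(0.17) = 0.6577 bits

Distribution A (p=0.62) is closer to uniform (p=0.5), so it has higher entropy.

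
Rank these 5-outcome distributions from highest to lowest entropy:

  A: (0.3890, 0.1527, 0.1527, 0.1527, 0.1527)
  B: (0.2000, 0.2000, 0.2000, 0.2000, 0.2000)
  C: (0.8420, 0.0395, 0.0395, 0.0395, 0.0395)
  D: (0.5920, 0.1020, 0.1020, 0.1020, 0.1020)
B > A > D > C

Key insight: Entropy is maximized by uniform distributions and minimized by concentrated distributions.

Entropies:
  H(A) = 2.1862 bits
  H(B) = 2.3219 bits
  H(C) = 0.9455 bits
  H(D) = 1.7914 bits

Ranking: B > A > D > C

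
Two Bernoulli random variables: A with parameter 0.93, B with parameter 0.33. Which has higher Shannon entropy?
B

For binary distributions, entropy is maximized at p=0.5 and decreases as p moves toward 0 or 1.

H(A) = H(0.93) = 0.3659 bits
H(B) = H(0.33) = 0.9149 bits

Distribution B (p=0.33) is closer to uniform (p=0.5), so it has higher entropy.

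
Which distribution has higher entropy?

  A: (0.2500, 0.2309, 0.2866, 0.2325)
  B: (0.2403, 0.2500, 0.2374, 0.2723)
B

Both distributions are close to uniform, making this a harder comparison.

H(A) = 1.9943 bits
H(B) = 1.9979 bits

The distribution closer to uniform has higher entropy.
Answer: B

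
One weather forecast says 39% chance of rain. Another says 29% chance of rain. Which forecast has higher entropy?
39% forecast

Treat each forecast as a Bernoulli distribution. Binary entropy is maximized at p=0.5 and falls off symmetrically toward 0 or 1. The 39% forecast is closer to 50%, so it is more uncertain. H(39%) ≈ 0.965 bits, H(29%) ≈ 0.869 bits.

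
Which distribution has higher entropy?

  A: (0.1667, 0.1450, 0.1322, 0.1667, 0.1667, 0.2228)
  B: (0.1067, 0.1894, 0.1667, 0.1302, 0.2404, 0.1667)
A

Both distributions are close to uniform, making this a harder comparison.

H(A) = 2.5650 bits
H(B) = 2.5381 bits

The distribution closer to uniform has higher entropy.
Answer: A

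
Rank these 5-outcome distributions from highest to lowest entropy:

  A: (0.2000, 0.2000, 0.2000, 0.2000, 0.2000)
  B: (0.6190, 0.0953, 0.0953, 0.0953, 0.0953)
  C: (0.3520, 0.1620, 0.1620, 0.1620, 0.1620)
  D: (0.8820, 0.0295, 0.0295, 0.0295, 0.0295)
A > C > B > D

Key insight: Entropy is maximized by uniform distributions and minimized by concentrated distributions.

Entropies:
  H(A) = 2.3219 bits
  H(B) = 1.7207 bits
  H(C) = 2.2318 bits
  H(D) = 0.7596 bits

Ranking: A > C > B > D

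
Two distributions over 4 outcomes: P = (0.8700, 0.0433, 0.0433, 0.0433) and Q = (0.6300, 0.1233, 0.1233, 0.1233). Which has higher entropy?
Q

P is highly concentrated on one outcome (87%), making it nearly deterministic. Q spreads its mass more evenly (max 63%). The more spread-out distribution has higher entropy: H(P) ≈ 0.763 bits, H(Q) ≈ 1.537 bits.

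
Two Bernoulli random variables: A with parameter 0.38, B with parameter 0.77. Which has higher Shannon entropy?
A

For binary distributions, entropy is maximized at p=0.5 and decreases as p moves toward 0 or 1.

H(A) = H(0.38) = 0.9580 bits
H(B) = H(0.77) = 0.7780 bits

Distribution A (p=0.38) is closer to uniform (p=0.5), so it has higher entropy.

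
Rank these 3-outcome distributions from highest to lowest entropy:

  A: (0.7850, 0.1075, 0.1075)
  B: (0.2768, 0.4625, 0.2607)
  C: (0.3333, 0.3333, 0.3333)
C > B > A

Key insight: Entropy is maximized by uniform distributions and minimized by concentrated distributions.

- Uniform distributions have maximum entropy log₂(3) = 1.5850 bits
- The more "peaked" or concentrated a distribution, the lower its entropy

Entropies:
  H(A) = 0.9659 bits
  H(B) = 1.5331 bits
  H(C) = 1.5850 bits

Ranking: C > B > A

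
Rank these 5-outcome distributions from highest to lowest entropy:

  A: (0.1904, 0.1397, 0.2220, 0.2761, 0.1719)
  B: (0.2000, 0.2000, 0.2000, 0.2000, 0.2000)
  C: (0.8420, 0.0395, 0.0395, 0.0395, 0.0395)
B > A > C

Key insight: Entropy is maximized by uniform distributions and minimized by concentrated distributions.

- Uniform distributions have maximum entropy log₂(5) = 2.3219 bits
- The more "peaked" or concentrated a distribution, the lower its entropy

Entropies:
  H(A) = 2.2836 bits
  H(B) = 2.3219 bits
  H(C) = 0.9455 bits

Ranking: B > A > C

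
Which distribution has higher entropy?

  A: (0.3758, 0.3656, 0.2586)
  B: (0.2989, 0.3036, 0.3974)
B

Both distributions are close to uniform, making this a harder comparison.

H(A) = 1.5659 bits
H(B) = 1.5720 bits

The distribution closer to uniform has higher entropy.
Answer: B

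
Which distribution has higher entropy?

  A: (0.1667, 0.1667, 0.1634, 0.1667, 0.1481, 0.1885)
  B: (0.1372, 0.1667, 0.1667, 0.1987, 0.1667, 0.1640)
A

Both distributions are close to uniform, making this a harder comparison.

H(A) = 2.5814 bits
H(B) = 2.5767 bits

The distribution closer to uniform has higher entropy.
Answer: A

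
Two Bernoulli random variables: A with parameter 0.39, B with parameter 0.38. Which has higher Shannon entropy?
A

For binary distributions, entropy is maximized at p=0.5 and decreases as p moves toward 0 or 1.

H(A) = H(0.39) = 0.9648 bits
H(B) = H(0.38) = 0.9580 bits

Distribution A (p=0.39) is closer to uniform (p=0.5), so it has higher entropy.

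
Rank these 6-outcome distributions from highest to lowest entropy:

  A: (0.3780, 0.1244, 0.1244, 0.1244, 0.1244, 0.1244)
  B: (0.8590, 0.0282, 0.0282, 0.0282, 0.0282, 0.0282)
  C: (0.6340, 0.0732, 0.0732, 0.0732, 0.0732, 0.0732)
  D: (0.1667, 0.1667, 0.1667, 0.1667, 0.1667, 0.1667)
D > A > C > B

Key insight: Entropy is maximized by uniform distributions and minimized by concentrated distributions.

Entropies:
  H(A) = 2.4009 bits
  H(B) = 0.9142 bits
  H(C) = 1.7974 bits
  H(D) = 2.5850 bits

Ranking: D > A > C > B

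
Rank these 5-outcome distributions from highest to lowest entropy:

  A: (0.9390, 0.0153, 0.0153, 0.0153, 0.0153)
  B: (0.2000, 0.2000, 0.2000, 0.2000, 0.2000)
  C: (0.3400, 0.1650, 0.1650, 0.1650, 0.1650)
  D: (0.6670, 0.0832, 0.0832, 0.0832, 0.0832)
B > C > D > A

Key insight: Entropy is maximized by uniform distributions and minimized by concentrated distributions.

Entropies:
  H(A) = 0.4534 bits
  H(B) = 2.3219 bits
  H(C) = 2.2448 bits
  H(D) = 1.5840 bits

Ranking: B > C > D > A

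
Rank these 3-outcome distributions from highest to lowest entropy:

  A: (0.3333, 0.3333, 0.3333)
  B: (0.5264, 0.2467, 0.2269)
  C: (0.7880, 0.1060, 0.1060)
A > B > C

Key insight: Entropy is maximized by uniform distributions and minimized by concentrated distributions.

- Uniform distributions have maximum entropy log₂(3) = 1.5850 bits
- The more "peaked" or concentrated a distribution, the lower its entropy

Entropies:
  H(A) = 1.5850 bits
  H(B) = 1.4710 bits
  H(C) = 0.9573 bits

Ranking: A > B > C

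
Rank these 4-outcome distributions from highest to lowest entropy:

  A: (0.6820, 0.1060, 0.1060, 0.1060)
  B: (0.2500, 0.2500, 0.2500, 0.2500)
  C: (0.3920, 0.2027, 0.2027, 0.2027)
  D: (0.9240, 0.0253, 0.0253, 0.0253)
B > C > A > D

Key insight: Entropy is maximized by uniform distributions and minimized by concentrated distributions.

Entropies:
  H(A) = 1.4062 bits
  H(B) = 2.0000 bits
  H(C) = 1.9297 bits
  H(D) = 0.5084 bits

Ranking: B > C > A > D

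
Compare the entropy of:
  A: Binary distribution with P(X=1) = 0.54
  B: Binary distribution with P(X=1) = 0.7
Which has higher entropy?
A

For binary distributions, entropy is maximized at p=0.5 and decreases as p moves toward 0 or 1.

H(A) = H(0.54) = 0.9954 bits
H(B) = H(0.7) = 0.8813 bits

Distribution A (p=0.54) is closer to uniform (p=0.5), so it has higher entropy.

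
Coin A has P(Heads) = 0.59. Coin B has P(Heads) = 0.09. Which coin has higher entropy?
A

For binary distributions, entropy is maximized at p=0.5 and decreases as p moves toward 0 or 1.

H(A) = H(0.59) = 0.9765 bits
H(B) = H(0.09) = 0.4365 bits

Distribution A (p=0.59) is closer to uniform (p=0.5), so it has higher entropy.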